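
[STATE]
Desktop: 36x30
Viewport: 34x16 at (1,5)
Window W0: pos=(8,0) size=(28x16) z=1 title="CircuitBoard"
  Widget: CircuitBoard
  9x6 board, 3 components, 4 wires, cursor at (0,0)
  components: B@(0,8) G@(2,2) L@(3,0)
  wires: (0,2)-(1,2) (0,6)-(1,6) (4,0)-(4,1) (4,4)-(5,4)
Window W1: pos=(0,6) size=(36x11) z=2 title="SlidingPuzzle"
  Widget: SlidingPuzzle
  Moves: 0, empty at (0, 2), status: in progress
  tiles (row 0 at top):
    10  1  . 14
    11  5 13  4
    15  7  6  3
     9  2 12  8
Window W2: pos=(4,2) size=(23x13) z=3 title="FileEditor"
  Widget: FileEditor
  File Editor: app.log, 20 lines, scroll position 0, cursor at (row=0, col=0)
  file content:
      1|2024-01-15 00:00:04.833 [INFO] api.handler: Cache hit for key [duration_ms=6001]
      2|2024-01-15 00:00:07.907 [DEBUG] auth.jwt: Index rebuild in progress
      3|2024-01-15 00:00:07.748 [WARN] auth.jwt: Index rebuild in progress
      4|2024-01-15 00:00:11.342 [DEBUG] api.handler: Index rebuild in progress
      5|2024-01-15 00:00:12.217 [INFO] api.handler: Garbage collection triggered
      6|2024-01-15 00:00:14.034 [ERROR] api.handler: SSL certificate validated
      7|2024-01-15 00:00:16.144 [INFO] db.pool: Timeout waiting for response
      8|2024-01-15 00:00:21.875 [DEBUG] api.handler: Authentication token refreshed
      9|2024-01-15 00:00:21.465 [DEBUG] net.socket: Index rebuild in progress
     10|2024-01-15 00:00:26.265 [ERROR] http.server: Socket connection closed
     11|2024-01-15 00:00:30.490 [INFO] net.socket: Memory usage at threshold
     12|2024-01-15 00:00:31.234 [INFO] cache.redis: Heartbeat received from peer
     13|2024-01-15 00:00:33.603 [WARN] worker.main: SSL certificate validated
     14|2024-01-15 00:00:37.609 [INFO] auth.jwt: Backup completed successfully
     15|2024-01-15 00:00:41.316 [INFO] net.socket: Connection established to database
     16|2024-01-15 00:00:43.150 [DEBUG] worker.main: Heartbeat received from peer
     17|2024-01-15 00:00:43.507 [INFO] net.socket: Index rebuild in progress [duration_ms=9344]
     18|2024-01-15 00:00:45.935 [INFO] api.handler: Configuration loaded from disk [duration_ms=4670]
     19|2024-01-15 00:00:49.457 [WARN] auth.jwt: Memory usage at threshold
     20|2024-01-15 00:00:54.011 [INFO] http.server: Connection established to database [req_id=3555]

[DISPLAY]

   ┃█024-01-15 00:00:04.▲┃        
━━━┃2024-01-15 00:00:07.█┃━━━━━━━━
 Sl┃2024-01-15 00:00:07.░┃        
───┃2024-01-15 00:00:11.░┃────────
┌──┃2024-01-15 00:00:12.░┃        
│ 1┃2024-01-15 00:00:14.░┃        
├──┃2024-01-15 00:00:16.░┃        
│ 1┃2024-01-15 00:00:21.░┃        
├──┃2024-01-15 00:00:21.▼┃        
│ 1┗━━━━━━━━━━━━━━━━━━━━━┛        
├────┼────┼────┼────┤             
━━━━━━━━━━━━━━━━━━━━━━━━━━━━━━━━━━
                                  
                                  
                                  
                                  


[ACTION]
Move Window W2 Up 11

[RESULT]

   ┃2024-01-15 00:00:07.░┃        
━━━┃2024-01-15 00:00:11.░┃━━━━━━━━
 Sl┃2024-01-15 00:00:12.░┃        
───┃2024-01-15 00:00:14.░┃────────
┌──┃2024-01-15 00:00:16.░┃        
│ 1┃2024-01-15 00:00:21.░┃        
├──┃2024-01-15 00:00:21.▼┃        
│ 1┗━━━━━━━━━━━━━━━━━━━━━┛        
├────┼────┼────┼────┤             
│ 15 │  7 │  6 │  3 │             
├────┼────┼────┼────┤             
━━━━━━━━━━━━━━━━━━━━━━━━━━━━━━━━━━
                                  
                                  
                                  
                                  


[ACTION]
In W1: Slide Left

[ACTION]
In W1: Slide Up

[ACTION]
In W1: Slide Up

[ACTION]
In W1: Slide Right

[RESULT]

   ┃2024-01-15 00:00:07.░┃        
━━━┃2024-01-15 00:00:11.░┃━━━━━━━━
 Sl┃2024-01-15 00:00:12.░┃        
───┃2024-01-15 00:00:14.░┃────────
┌──┃2024-01-15 00:00:16.░┃        
│ 1┃2024-01-15 00:00:21.░┃        
├──┃2024-01-15 00:00:21.▼┃        
│ 1┗━━━━━━━━━━━━━━━━━━━━━┛        
├────┼────┼────┼────┤             
│ 15 │  7 │    │  6 │             
├────┼────┼────┼────┤             
━━━━━━━━━━━━━━━━━━━━━━━━━━━━━━━━━━
                                  
                                  
                                  
                                  


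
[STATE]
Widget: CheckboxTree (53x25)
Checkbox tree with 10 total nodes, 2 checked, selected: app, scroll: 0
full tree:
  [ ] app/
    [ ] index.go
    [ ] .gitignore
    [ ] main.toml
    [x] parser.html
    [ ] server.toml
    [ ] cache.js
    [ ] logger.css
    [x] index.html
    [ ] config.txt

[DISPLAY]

>[-] app/                                            
   [ ] index.go                                      
   [ ] .gitignore                                    
   [ ] main.toml                                     
   [x] parser.html                                   
   [ ] server.toml                                   
   [ ] cache.js                                      
   [ ] logger.css                                    
   [x] index.html                                    
   [ ] config.txt                                    
                                                     
                                                     
                                                     
                                                     
                                                     
                                                     
                                                     
                                                     
                                                     
                                                     
                                                     
                                                     
                                                     
                                                     
                                                     


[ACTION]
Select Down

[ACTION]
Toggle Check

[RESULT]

 [-] app/                                            
>  [x] index.go                                      
   [ ] .gitignore                                    
   [ ] main.toml                                     
   [x] parser.html                                   
   [ ] server.toml                                   
   [ ] cache.js                                      
   [ ] logger.css                                    
   [x] index.html                                    
   [ ] config.txt                                    
                                                     
                                                     
                                                     
                                                     
                                                     
                                                     
                                                     
                                                     
                                                     
                                                     
                                                     
                                                     
                                                     
                                                     
                                                     


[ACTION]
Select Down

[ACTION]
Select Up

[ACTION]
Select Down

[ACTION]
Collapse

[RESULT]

 [-] app/                                            
   [x] index.go                                      
>  [ ] .gitignore                                    
   [ ] main.toml                                     
   [x] parser.html                                   
   [ ] server.toml                                   
   [ ] cache.js                                      
   [ ] logger.css                                    
   [x] index.html                                    
   [ ] config.txt                                    
                                                     
                                                     
                                                     
                                                     
                                                     
                                                     
                                                     
                                                     
                                                     
                                                     
                                                     
                                                     
                                                     
                                                     
                                                     


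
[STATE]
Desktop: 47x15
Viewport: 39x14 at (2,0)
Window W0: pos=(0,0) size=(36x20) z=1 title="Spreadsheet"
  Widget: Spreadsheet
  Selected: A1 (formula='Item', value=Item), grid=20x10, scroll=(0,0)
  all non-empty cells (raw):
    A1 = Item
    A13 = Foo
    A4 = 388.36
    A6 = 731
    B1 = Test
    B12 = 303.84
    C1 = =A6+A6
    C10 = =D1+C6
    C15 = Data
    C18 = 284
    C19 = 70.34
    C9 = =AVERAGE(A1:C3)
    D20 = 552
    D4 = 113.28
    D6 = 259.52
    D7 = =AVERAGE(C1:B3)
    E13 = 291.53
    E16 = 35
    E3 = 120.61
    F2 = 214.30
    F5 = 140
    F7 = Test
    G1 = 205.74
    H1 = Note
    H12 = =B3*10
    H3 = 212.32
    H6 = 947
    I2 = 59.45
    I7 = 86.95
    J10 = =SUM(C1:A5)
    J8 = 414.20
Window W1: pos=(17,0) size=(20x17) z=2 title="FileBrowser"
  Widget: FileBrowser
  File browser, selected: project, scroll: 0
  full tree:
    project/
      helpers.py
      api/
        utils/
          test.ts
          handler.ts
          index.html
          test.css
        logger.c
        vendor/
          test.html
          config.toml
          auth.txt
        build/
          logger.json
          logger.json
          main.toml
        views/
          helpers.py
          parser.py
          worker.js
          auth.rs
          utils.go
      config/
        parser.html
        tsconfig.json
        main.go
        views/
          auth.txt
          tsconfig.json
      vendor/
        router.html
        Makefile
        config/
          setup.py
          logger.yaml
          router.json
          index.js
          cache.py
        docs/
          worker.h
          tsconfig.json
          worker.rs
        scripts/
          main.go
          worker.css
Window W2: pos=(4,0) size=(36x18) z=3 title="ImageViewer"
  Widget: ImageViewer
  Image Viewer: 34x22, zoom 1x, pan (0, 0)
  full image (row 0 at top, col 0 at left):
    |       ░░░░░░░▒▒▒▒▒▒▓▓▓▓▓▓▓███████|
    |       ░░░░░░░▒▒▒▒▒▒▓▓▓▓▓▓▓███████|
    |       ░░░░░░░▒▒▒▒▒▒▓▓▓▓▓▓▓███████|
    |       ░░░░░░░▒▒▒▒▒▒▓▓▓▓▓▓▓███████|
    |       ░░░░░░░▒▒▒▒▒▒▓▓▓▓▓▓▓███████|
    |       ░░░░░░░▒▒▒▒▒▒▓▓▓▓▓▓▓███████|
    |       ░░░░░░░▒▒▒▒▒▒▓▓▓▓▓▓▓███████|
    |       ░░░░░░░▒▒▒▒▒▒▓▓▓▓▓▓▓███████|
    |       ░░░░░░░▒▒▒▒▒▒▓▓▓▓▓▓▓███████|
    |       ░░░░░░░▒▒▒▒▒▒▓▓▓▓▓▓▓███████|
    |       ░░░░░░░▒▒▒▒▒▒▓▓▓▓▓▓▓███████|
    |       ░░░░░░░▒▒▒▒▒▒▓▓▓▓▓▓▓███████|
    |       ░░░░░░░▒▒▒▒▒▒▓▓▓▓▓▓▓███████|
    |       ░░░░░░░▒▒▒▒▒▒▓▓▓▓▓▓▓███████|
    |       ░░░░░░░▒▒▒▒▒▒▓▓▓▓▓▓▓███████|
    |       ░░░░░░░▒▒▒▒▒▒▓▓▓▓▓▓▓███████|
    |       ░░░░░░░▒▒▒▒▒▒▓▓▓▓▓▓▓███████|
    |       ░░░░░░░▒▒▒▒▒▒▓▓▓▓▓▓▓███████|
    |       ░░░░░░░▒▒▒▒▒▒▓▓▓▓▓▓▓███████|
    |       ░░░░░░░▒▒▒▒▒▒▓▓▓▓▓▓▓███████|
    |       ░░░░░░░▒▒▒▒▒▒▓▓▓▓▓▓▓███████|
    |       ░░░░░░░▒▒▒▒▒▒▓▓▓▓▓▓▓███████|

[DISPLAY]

━━┏━━━━━━━━━━━━━━━━━━━━━━━━━━━━━━━━━━┓ 
Sp┃ ImageViewer                      ┃ 
──┠──────────────────────────────────┨ 
1:┃       ░░░░░░░▒▒▒▒▒▒▓▓▓▓▓▓▓███████┃ 
  ┃       ░░░░░░░▒▒▒▒▒▒▓▓▓▓▓▓▓███████┃ 
--┃       ░░░░░░░▒▒▒▒▒▒▓▓▓▓▓▓▓███████┃ 
 1┃       ░░░░░░░▒▒▒▒▒▒▓▓▓▓▓▓▓███████┃ 
 2┃       ░░░░░░░▒▒▒▒▒▒▓▓▓▓▓▓▓███████┃ 
 3┃       ░░░░░░░▒▒▒▒▒▒▓▓▓▓▓▓▓███████┃ 
 4┃       ░░░░░░░▒▒▒▒▒▒▓▓▓▓▓▓▓███████┃ 
 5┃       ░░░░░░░▒▒▒▒▒▒▓▓▓▓▓▓▓███████┃ 
 6┃       ░░░░░░░▒▒▒▒▒▒▓▓▓▓▓▓▓███████┃ 
 7┃       ░░░░░░░▒▒▒▒▒▒▓▓▓▓▓▓▓███████┃ 
 8┃       ░░░░░░░▒▒▒▒▒▒▓▓▓▓▓▓▓███████┃ 


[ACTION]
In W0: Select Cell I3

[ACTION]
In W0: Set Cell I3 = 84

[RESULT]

━━┏━━━━━━━━━━━━━━━━━━━━━━━━━━━━━━━━━━┓ 
Sp┃ ImageViewer                      ┃ 
──┠──────────────────────────────────┨ 
3:┃       ░░░░░░░▒▒▒▒▒▒▓▓▓▓▓▓▓███████┃ 
  ┃       ░░░░░░░▒▒▒▒▒▒▓▓▓▓▓▓▓███████┃ 
--┃       ░░░░░░░▒▒▒▒▒▒▓▓▓▓▓▓▓███████┃ 
 1┃       ░░░░░░░▒▒▒▒▒▒▓▓▓▓▓▓▓███████┃ 
 2┃       ░░░░░░░▒▒▒▒▒▒▓▓▓▓▓▓▓███████┃ 
 3┃       ░░░░░░░▒▒▒▒▒▒▓▓▓▓▓▓▓███████┃ 
 4┃       ░░░░░░░▒▒▒▒▒▒▓▓▓▓▓▓▓███████┃ 
 5┃       ░░░░░░░▒▒▒▒▒▒▓▓▓▓▓▓▓███████┃ 
 6┃       ░░░░░░░▒▒▒▒▒▒▓▓▓▓▓▓▓███████┃ 
 7┃       ░░░░░░░▒▒▒▒▒▒▓▓▓▓▓▓▓███████┃ 
 8┃       ░░░░░░░▒▒▒▒▒▒▓▓▓▓▓▓▓███████┃ 


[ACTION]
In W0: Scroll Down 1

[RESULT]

━━┏━━━━━━━━━━━━━━━━━━━━━━━━━━━━━━━━━━┓ 
Sp┃ ImageViewer                      ┃ 
──┠──────────────────────────────────┨ 
3:┃       ░░░░░░░▒▒▒▒▒▒▓▓▓▓▓▓▓███████┃ 
  ┃       ░░░░░░░▒▒▒▒▒▒▓▓▓▓▓▓▓███████┃ 
--┃       ░░░░░░░▒▒▒▒▒▒▓▓▓▓▓▓▓███████┃ 
 2┃       ░░░░░░░▒▒▒▒▒▒▓▓▓▓▓▓▓███████┃ 
 3┃       ░░░░░░░▒▒▒▒▒▒▓▓▓▓▓▓▓███████┃ 
 4┃       ░░░░░░░▒▒▒▒▒▒▓▓▓▓▓▓▓███████┃ 
 5┃       ░░░░░░░▒▒▒▒▒▒▓▓▓▓▓▓▓███████┃ 
 6┃       ░░░░░░░▒▒▒▒▒▒▓▓▓▓▓▓▓███████┃ 
 7┃       ░░░░░░░▒▒▒▒▒▒▓▓▓▓▓▓▓███████┃ 
 8┃       ░░░░░░░▒▒▒▒▒▒▓▓▓▓▓▓▓███████┃ 
 9┃       ░░░░░░░▒▒▒▒▒▒▓▓▓▓▓▓▓███████┃ 


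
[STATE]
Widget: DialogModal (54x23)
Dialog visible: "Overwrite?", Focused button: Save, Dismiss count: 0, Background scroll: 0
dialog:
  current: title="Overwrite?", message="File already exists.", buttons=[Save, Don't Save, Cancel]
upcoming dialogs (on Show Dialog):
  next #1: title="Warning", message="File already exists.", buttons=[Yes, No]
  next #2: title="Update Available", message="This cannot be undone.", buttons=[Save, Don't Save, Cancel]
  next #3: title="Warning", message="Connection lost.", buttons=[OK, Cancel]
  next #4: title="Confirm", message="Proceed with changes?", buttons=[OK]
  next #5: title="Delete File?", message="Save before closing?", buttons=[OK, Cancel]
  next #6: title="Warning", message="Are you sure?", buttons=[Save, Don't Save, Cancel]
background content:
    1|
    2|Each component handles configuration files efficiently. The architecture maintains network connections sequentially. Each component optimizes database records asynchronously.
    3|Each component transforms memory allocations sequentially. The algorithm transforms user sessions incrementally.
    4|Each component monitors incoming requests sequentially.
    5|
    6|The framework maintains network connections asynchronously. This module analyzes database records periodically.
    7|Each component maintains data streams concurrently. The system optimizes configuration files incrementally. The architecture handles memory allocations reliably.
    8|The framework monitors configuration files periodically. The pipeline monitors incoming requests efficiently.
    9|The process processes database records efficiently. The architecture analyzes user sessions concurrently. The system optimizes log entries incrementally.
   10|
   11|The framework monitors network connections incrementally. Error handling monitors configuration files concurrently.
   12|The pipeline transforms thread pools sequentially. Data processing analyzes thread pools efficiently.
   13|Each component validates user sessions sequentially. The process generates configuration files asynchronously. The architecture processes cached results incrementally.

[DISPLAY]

                                                      
Each component handles configuration files efficiently
Each component transforms memory allocations sequentia
Each component monitors incoming requests sequentially
                                                      
The framework maintains network connections asynchrono
Each component maintains data streams concurrently. Th
The framework monitors configuration files periodicall
The process processes database records efficiently. Th
           ┌──────────────────────────────┐           
The framewo│          Overwrite?          │incremental
The pipelin│     File already exists.     │tially. Dat
Each compon│ [Save]  Don't Save   Cancel  │entially. T
           └──────────────────────────────┘           
                                                      
                                                      
                                                      
                                                      
                                                      
                                                      
                                                      
                                                      
                                                      


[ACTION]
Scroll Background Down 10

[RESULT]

The framework monitors network connections incremental
The pipeline transforms thread pools sequentially. Dat
Each component validates user sessions sequentially. T
                                                      
                                                      
                                                      
                                                      
                                                      
                                                      
           ┌──────────────────────────────┐           
           │          Overwrite?          │           
           │     File already exists.     │           
           │ [Save]  Don't Save   Cancel  │           
           └──────────────────────────────┘           
                                                      
                                                      
                                                      
                                                      
                                                      
                                                      
                                                      
                                                      
                                                      


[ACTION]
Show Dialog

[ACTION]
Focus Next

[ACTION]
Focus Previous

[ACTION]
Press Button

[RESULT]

The framework monitors network connections incremental
The pipeline transforms thread pools sequentially. Dat
Each component validates user sessions sequentially. T
                                                      
                                                      
                                                      
                                                      
                                                      
                                                      
                                                      
                                                      
                                                      
                                                      
                                                      
                                                      
                                                      
                                                      
                                                      
                                                      
                                                      
                                                      
                                                      
                                                      


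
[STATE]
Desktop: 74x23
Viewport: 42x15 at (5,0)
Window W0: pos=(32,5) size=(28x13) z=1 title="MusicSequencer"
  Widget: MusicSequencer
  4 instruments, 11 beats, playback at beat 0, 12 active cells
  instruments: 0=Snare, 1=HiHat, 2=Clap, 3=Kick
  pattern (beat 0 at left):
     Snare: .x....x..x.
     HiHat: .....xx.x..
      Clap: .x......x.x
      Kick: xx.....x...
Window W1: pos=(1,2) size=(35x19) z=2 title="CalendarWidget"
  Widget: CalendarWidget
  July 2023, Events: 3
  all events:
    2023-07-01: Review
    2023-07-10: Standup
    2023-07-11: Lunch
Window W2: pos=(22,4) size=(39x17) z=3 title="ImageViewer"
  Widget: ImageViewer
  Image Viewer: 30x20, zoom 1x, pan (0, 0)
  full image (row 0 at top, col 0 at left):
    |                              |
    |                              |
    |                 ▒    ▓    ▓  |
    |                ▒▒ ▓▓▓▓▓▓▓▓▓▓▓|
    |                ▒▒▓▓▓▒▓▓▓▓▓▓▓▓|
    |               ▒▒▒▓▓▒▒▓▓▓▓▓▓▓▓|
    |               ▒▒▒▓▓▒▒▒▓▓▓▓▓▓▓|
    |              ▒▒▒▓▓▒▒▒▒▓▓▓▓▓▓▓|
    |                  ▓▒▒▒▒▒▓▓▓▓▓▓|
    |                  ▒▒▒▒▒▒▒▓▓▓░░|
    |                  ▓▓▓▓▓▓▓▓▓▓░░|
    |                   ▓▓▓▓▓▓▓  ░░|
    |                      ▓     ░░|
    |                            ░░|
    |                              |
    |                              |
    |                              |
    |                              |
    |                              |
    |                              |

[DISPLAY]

                                          
                                          
━━━━━━━━━━━━━━━━━━━━━━━━━━━━━━┓           
lendarWidget                  ┃           
─────────────────┏━━━━━━━━━━━━━━━━━━━━━━━━
         July 202┃ ImageViewer            
Tu We Th Fr Sa Su┠────────────────────────
             1*  ┃                        
 4  5  6  7  8  9┃                        
 11* 12 13 14 15 ┃                 ▒    ▓ 
18 19 20 21 22 23┃                ▒▒ ▓▓▓▓▓
25 26 27 28 29 30┃                ▒▒▓▓▓▒▓▓
                 ┃               ▒▒▒▓▓▒▒▓▓
                 ┃               ▒▒▒▓▓▒▒▒▓
                 ┃              ▒▒▒▓▓▒▒▒▒▓


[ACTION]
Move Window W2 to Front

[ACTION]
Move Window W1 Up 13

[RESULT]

━━━━━━━━━━━━━━━━━━━━━━━━━━━━━━┓           
lendarWidget                  ┃           
──────────────────────────────┨           
         July 2023            ┃           
Tu We Th Fr Sa Su┏━━━━━━━━━━━━━━━━━━━━━━━━
             1*  ┃ ImageViewer            
 4  5  6  7  8  9┠────────────────────────
 11* 12 13 14 15 ┃                        
18 19 20 21 22 23┃                        
25 26 27 28 29 30┃                 ▒    ▓ 
                 ┃                ▒▒ ▓▓▓▓▓
                 ┃                ▒▒▓▓▓▒▓▓
                 ┃               ▒▒▒▓▓▒▒▓▓
                 ┃               ▒▒▒▓▓▒▒▒▓
                 ┃              ▒▒▒▓▓▒▒▒▒▓


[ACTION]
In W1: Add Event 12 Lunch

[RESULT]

━━━━━━━━━━━━━━━━━━━━━━━━━━━━━━┓           
lendarWidget                  ┃           
──────────────────────────────┨           
         July 2023            ┃           
Tu We Th Fr Sa Su┏━━━━━━━━━━━━━━━━━━━━━━━━
             1*  ┃ ImageViewer            
 4  5  6  7  8  9┠────────────────────────
 11* 12* 13 14 15┃                        
18 19 20 21 22 23┃                        
25 26 27 28 29 30┃                 ▒    ▓ 
                 ┃                ▒▒ ▓▓▓▓▓
                 ┃                ▒▒▓▓▓▒▓▓
                 ┃               ▒▒▒▓▓▒▒▓▓
                 ┃               ▒▒▒▓▓▒▒▒▓
                 ┃              ▒▒▒▓▓▒▒▒▒▓


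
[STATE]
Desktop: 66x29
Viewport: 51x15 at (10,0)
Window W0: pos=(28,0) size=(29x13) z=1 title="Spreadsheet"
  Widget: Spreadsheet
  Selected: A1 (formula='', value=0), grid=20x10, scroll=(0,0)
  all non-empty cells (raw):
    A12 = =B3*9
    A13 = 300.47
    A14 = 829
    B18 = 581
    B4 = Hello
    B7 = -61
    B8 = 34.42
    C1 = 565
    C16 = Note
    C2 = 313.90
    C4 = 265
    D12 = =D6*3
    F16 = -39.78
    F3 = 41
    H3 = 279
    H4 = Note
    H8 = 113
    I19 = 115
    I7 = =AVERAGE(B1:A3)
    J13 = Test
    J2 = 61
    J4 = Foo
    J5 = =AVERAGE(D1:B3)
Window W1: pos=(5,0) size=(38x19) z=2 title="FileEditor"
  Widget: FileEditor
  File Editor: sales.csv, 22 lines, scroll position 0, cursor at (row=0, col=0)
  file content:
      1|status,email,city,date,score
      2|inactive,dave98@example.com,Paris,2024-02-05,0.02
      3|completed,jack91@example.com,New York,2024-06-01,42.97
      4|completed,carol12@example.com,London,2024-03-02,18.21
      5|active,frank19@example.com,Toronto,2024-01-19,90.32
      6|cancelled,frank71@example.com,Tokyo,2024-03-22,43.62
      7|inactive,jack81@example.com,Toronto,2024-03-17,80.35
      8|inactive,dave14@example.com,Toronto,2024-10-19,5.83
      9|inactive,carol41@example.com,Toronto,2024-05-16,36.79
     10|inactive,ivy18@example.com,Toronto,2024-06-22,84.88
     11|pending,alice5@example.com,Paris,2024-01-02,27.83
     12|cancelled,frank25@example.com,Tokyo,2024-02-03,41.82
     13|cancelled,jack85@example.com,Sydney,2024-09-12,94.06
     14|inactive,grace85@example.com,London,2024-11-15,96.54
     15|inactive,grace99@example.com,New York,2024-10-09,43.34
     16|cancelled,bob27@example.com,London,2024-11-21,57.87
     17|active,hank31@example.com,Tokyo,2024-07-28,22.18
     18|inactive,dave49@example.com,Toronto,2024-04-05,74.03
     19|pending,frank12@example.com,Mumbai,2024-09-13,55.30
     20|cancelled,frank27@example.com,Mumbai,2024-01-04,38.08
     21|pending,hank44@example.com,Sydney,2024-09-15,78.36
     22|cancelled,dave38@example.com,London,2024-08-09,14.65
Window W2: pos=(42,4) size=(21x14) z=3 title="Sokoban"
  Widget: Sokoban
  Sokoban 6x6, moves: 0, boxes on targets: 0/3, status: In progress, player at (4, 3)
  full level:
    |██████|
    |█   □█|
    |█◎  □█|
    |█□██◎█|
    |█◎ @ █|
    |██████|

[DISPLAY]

━━━━━━━━━━━━━━━━━━━━━━━━━━━━━━━━┓━━━━━━━━━━━━━┓    
eEditor                         ┃             ┃    
────────────────────────────────┨─────────────┨    
us,email,city,date,score       ▲┃             ┃    
tive,dave98@example.com,Paris,2█┏━━━━━━━━━━━━━━━━━━
leted,jack91@example.com,New Yo░┃ Sokoban          
leted,carol12@example.com,Londo░┠──────────────────
ve,frank19@example.com,Toronto,░┃██████            
elled,frank71@example.com,Tokyo░┃█   □█            
tive,jack81@example.com,Toronto░┃█◎  □█            
tive,dave14@example.com,Toronto░┃█□██◎█            
tive,carol41@example.com,Toront░┃█◎ @ █            
tive,ivy18@example.com,Toronto,░┃██████            
ing,alice5@example.com,Paris,20░┃Moves: 0  0/3     
elled,frank25@example.com,Tokyo░┃                  


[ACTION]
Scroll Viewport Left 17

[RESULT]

     ┏━━━━━━━━━━━━━━━━━━━━━━━━━━━━━━━━━━━━┓━━━━━━━━
     ┃ FileEditor                         ┃        
     ┠────────────────────────────────────┨────────
     ┃█tatus,email,city,date,score       ▲┃        
     ┃inactive,dave98@example.com,Paris,2█┏━━━━━━━━
     ┃completed,jack91@example.com,New Yo░┃ Sokoban
     ┃completed,carol12@example.com,Londo░┠────────
     ┃active,frank19@example.com,Toronto,░┃██████  
     ┃cancelled,frank71@example.com,Tokyo░┃█   □█  
     ┃inactive,jack81@example.com,Toronto░┃█◎  □█  
     ┃inactive,dave14@example.com,Toronto░┃█□██◎█  
     ┃inactive,carol41@example.com,Toront░┃█◎ @ █  
     ┃inactive,ivy18@example.com,Toronto,░┃██████  
     ┃pending,alice5@example.com,Paris,20░┃Moves: 0
     ┃cancelled,frank25@example.com,Tokyo░┃        


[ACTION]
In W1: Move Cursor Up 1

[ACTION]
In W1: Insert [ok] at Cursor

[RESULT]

     ┏━━━━━━━━━━━━━━━━━━━━━━━━━━━━━━━━━━━━┓━━━━━━━━
     ┃ FileEditor                         ┃        
     ┠────────────────────────────────────┨────────
     ┃ok█tatus,email,city,date,score     ▲┃        
     ┃inactive,dave98@example.com,Paris,2█┏━━━━━━━━
     ┃completed,jack91@example.com,New Yo░┃ Sokoban
     ┃completed,carol12@example.com,Londo░┠────────
     ┃active,frank19@example.com,Toronto,░┃██████  
     ┃cancelled,frank71@example.com,Tokyo░┃█   □█  
     ┃inactive,jack81@example.com,Toronto░┃█◎  □█  
     ┃inactive,dave14@example.com,Toronto░┃█□██◎█  
     ┃inactive,carol41@example.com,Toront░┃█◎ @ █  
     ┃inactive,ivy18@example.com,Toronto,░┃██████  
     ┃pending,alice5@example.com,Paris,20░┃Moves: 0
     ┃cancelled,frank25@example.com,Tokyo░┃        


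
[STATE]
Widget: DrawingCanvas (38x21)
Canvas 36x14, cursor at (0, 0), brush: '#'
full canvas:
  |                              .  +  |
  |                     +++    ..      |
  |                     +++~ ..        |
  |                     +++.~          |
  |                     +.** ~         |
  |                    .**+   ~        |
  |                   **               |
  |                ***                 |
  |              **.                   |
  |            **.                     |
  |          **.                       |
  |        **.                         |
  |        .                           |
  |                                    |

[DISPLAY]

+                             .  +    
                     +++    ..        
                     +++~ ..          
                     +++.~            
                     +.** ~           
                    .**+   ~          
                   **                 
                ***                   
              **.                     
            **.                       
          **.                         
        **.                           
        .                             
                                      
                                      
                                      
                                      
                                      
                                      
                                      
                                      


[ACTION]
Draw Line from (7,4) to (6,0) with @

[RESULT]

+                             .  +    
                     +++    ..        
                     +++~ ..          
                     +++.~            
                     +.** ~           
                    .**+   ~          
@@                 **                 
  @@@           ***                   
              **.                     
            **.                       
          **.                         
        **.                           
        .                             
                                      
                                      
                                      
                                      
                                      
                                      
                                      
                                      


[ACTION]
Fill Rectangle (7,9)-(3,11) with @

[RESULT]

+                             .  +    
                     +++    ..        
                     +++~ ..          
         @@@         +++.~            
         @@@         +.** ~           
         @@@        .**+   ~          
@@       @@@       **                 
  @@@    @@@    ***                   
              **.                     
            **.                       
          **.                         
        **.                           
        .                             
                                      
                                      
                                      
                                      
                                      
                                      
                                      
                                      


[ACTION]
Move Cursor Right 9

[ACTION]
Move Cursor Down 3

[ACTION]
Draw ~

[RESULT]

                              .  +    
                     +++    ..        
                     +++~ ..          
         ~@@         +++.~            
         @@@         +.** ~           
         @@@        .**+   ~          
@@       @@@       **                 
  @@@    @@@    ***                   
              **.                     
            **.                       
          **.                         
        **.                           
        .                             
                                      
                                      
                                      
                                      
                                      
                                      
                                      
                                      


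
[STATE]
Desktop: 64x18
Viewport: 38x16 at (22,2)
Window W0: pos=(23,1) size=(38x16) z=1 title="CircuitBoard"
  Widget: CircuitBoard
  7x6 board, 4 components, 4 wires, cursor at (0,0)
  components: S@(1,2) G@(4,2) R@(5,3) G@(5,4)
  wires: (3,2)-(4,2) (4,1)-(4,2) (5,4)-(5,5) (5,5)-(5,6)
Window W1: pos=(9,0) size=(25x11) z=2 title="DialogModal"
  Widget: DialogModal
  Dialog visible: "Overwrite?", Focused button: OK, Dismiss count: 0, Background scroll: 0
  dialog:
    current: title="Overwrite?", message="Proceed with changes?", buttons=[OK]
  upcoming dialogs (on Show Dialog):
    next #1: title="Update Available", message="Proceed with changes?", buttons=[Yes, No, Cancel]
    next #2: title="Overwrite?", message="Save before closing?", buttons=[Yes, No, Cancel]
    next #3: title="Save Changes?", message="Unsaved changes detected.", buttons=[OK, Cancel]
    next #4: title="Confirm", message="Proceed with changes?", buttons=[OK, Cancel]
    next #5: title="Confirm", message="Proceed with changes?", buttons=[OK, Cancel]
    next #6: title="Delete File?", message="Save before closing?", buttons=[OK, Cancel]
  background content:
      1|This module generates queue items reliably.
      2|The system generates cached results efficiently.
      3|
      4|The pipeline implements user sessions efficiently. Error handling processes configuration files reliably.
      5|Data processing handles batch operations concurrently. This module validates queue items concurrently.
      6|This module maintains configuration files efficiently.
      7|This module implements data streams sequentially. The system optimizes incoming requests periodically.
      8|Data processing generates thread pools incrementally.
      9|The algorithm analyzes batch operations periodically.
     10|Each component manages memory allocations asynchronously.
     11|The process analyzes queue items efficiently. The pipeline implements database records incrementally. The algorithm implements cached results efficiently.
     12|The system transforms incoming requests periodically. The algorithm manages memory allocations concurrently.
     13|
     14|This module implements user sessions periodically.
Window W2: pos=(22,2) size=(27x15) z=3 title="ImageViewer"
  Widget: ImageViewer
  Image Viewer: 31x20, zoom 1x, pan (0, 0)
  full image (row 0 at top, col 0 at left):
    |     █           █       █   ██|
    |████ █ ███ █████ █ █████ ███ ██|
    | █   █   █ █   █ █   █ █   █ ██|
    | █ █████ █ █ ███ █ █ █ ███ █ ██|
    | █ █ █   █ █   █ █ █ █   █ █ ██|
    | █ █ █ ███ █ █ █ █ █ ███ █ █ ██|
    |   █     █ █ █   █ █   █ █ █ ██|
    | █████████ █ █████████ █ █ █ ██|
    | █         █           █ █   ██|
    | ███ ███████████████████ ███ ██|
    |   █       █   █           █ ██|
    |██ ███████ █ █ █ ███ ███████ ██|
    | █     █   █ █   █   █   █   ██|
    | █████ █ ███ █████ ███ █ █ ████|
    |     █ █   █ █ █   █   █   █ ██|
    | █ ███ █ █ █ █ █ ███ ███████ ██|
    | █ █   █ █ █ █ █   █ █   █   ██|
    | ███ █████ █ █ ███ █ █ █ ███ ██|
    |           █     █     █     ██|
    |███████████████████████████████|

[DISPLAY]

┏━━━━━━━━━━━━━━━━━━━━━━━━━┓           
┃ ImageViewer             ┃───────────
┠─────────────────────────┨           
┃     █           █       ┃           
┃████ █ ███ █████ █ █████ ┃           
┃ █   █   █ █   █ █   █ █ ┃           
┃ █ █████ █ █ ███ █ █ █ ██┃           
┃ █ █ █   █ █   █ █ █ █   ┃           
┃ █ █ █ ███ █ █ █ █ █ ███ ┃           
┃   █     █ █ █   █ █   █ ┃           
┃ █████████ █ █████████ █ ┃           
┃ █         █           █ ┃           
┃ ███ ███████████████████ ┃           
┃   █       █   █         ┃ ─ ·       
┗━━━━━━━━━━━━━━━━━━━━━━━━━┛━━━━━━━━━━━
                                      


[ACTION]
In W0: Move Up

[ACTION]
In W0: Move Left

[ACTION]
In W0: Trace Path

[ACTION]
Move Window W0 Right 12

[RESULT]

┏━━━━━━━━━━━━━━━━━━━━━━━━━┓           
┃ ImageViewer             ┃───────────
┠─────────────────────────┨           
┃     █           █       ┃           
┃████ █ ███ █████ █ █████ ┃           
┃ █   █   █ █   █ █   █ █ ┃           
┃ █ █████ █ █ ███ █ █ █ ██┃           
┃ █ █ █   █ █   █ █ █ █   ┃           
┃ █ █ █ ███ █ █ █ █ █ ███ ┃           
┃   █     █ █ █   █ █   █ ┃           
┃ █████████ █ █████████ █ ┃           
┃ █         █           █ ┃           
┃ ███ ███████████████████ ┃           
┃   █       █   █         ┃─ · ─ ·    
┗━━━━━━━━━━━━━━━━━━━━━━━━━┛━━━━━━━━━━━
                                      
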